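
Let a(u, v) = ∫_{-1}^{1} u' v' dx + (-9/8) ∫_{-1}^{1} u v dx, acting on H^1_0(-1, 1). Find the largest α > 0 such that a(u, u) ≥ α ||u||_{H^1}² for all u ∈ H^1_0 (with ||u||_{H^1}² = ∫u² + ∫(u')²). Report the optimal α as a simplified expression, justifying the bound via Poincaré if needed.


α = (-9/2 + π^2)/(4 + π^2)

Coercivity of a(·,·) on H^1_0(-1, 1) means a(u, u) ≥ α ||u||_{H^1}² for every u ∈ H^1_0.
The interval has length L = 2, and Poincaré/coercivity depend only on L. Here a(u, u) = ∫(u')² + (-9/8)·∫u².
Here c = -9/8 < 0 with |c| < (π/L)² = π^2/4, so coercivity still holds. The condition a(u,u) ≥ α||u||_{H^1}² reads (1−α)∫(u')² ≥ (α−c)∫u². Any admissible α is ≤ 1 (rapidly oscillating u have ∫u²/∫(u')² → 0), and α = 1 would force 0 ≥ (1−c)∫u², impossible since c < 1; so 1−α > 0. By the sharp Poincaré inequality on H^1_0 of an interval of length L, ∫(u')² ≥ (π/L)²∫u² with equality for the first sine mode sin(π(x−x₀)/L) (x₀ the left endpoint), so the inequality holds for all u iff (1−α)(π/L)² ≥ α − c, i.e. α ≤ ((π/L)² + c)/((π/L)² + 1) = (1 + c(L/π)²)/(1 + (L/π)²). (Direct route, valid since c ≤ 0: Poincaré gives c∫u² ≥ c(L/π)²∫(u')², so a(u,u) ≥ (1 + c(L/π)²)∫(u')², while ||u||_{H^1}² ≤ (1 + (L/π)²)∫(u')²; dividing yields the same α.) With (π/L)² = π^2/4 and c = -9/8, the largest admissible constant is α = ((π/L)² + c)/((π/L)² + 1).
Simplifying, α = (-9/2 + π^2)/(4 + π^2).


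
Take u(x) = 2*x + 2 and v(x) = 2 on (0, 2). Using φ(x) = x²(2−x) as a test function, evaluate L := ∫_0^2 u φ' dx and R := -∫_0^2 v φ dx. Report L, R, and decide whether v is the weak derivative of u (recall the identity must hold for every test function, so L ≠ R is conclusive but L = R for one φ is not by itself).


LHS = -8/3, RHS = -8/3. Yes, v = u' weakly.

u(x) = 2*x + 2, classical derivative u'(x) = 2.
φ(x) = x²(2−x), so φ'(x) = x*(4 - 3*x).
Note φ(0) = φ(2) = 0, so the boundary term u·φ vanishes.
LHS = ∫_0^2 u(x) φ'(x) dx = ∫_0^2 (-6*x^3 + 2*x^2 + 8*x) dx. Term by term:
  ∫_0^2 -6*x^3 dx = -24;  ∫_0^2 2*x^2 dx = 16/3;  ∫_0^2 8*x dx = 16.
Sum: -24 + 16/3 + 16 = -8/3.
So LHS = -8/3.
∫_0^2 v(x) φ(x) dx = ∫_0^2 (-2*x^3 + 4*x^2) dx. Term by term:
  ∫_0^2 -2*x^3 dx = -8;  ∫_0^2 4*x^2 dx = 32/3.
Sum: -8 + 32/3 = 8/3.
So RHS = -∫_0^2 v(x) φ(x) dx = -8/3.
LHS = RHS, so the identity holds for this test φ.
Moreover u is smooth here and v(x) = u'(x) = 2 pointwise, so the identity holds for every test function. Hence v is the weak derivative of u.


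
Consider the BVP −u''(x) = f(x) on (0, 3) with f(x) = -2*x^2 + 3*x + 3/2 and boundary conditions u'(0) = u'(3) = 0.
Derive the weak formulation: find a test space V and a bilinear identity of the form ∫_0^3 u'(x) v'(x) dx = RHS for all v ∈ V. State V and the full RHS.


V = H^1(0, 3) (no boundary constraint on v; u is determined up to an additive constant); weak form: ∫_0^3 u'v' dx = ∫_0^3 (-2*x^2 + 3*x + 3/2) v dx for all v ∈ V.

Multiply both sides by a test function v and integrate from 0 to 3:
  ∫_0^3 −u''(x) v(x) dx = ∫_0^3 f(x) v(x) dx.
Integrate the LHS by parts once:
  ∫_0^3 −u'' v dx = −[u'(x) v(x)]_0^3 + ∫_0^3 u'(x) v'(x) dx.
Thus ∫_0^3 u'(x) v'(x) dx = ∫_0^3 f(x) v(x) dx + [u'(x) v(x)]_0^3.
Choose V so that boundary terms are either known or forced to vanish.
u has homogeneous Neumann: u'(0) = u'(3) = 0. So [u' v]_0^3 = 0·v(3) − 0·v(0) = 0 for any v; take V = H^1(0, 3).
Weak formulation: find u (satisfying any essential BC) such that ∫_0^3 u'(x) v'(x) dx = ∫_0^3 f v dx for all v ∈ V (homogeneous Neumann, so boundary terms vanish).
Substituting f(x) = -2*x^2 + 3*x + 3/2, the right-hand side is ∫_0^3 (-2*x^2 + 3*x + 3/2) v dx.
Compatibility check (pure Neumann): taking v ≡ 1 ∈ V gives 0 = ∫_0^3 f dx + (0) − (0), i.e. ∫_0^3 f dx must equal u'(0) − u'(3) = 0. Indeed ∫_0^3 (-2*x^2 + 3*x + 3/2) dx = 0, so the data are compatible. The solution is then unique only up to an additive constant (fix it e.g. by requiring ∫_0^3 u dx = 0).


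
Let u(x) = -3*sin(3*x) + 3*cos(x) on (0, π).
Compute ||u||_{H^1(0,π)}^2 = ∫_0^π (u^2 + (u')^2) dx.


||u||_{H^1(0,π)}^2 = 54*π

u'(x) = -3*sin(x) - 9*cos(3*x).
Expand u² and (u')² and integrate term by term on (0, π), using: for integers n ≥ 1, ∫_0^π sin²(nx) dx = ∫_0^π cos²(nx) dx = π/2; for n ≠ n', ∫_0^π sin(nx)sin(n'x) dx = ∫_0^π cos(nx)cos(n'x) dx = 0; and by product-to-sum, ∫_0^π sin(nx)cos(n'x) dx = ½∫_0^π [sin((n+n')x) + sin((n−n')x)] dx, which is 0 when n+n' is even and 2n/(n²−n'²) when n+n' is odd (it need not vanish on (0, π)).
  u² squared terms: (-3)²·∫sin(3x)² dx = 9·π/2 = 9*π/2;  (3)²·∫cos(x)² dx = 9·π/2 = 9*π/2.
  u² cross terms: 2·(-3)·(3)·∫sin(3x)·cos(x) dx = -18·(0) = 0.
  So ∫_0^π u² dx = 9*π/2 + 9*π/2 + 0 = 9*π.
  (u')² squared terms: (-9)²·∫cos(3x)² dx = 81·π/2 = 81*π/2;  (-3)²·∫sin(x)² dx = 9·π/2 = 9*π/2.
  (u')² cross terms: 2·(-9)·(-3)·∫cos(3x)·sin(x) dx = 54·(0) = 0.
  So ∫_0^π (u')² dx = 81*π/2 + 9*π/2 + 0 = 45*π.
||u||_{H^1}^2 = (9*π) + (45*π) = 54*π.


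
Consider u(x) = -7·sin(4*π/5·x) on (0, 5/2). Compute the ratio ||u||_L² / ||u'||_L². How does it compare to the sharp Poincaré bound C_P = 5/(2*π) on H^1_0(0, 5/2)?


||u||_L² / ||u'||_L² = 5/(4*π) < C_P = 5/(2*π).

u(x) = -7·sin(4*π/5·x), so u'(x) = -28*π*cos(4*π*x/5)/5.
Writing u(x) = A·sin(kπx/L) with A = -7 and k = 2, use ∫_0^L sin²(kπx/L) dx = L/2 and ∫_0^L cos²(kπx/L) dx = L/2.
u² = 49·sin²(4*π/5·x) and (u')² = 784*π^2/25·cos²(4*π/5·x), and each of sin², cos² integrates to L/2 = 5/4 over (0, 5/2).
∫_0^5/2 u² dx = 245/4, so ||u||_L² = 7*sqrt(5)/2.
∫_0^5/2 (u')² dx = 196*π^2/5, so ||u'||_L² = 14*sqrt(5)*π/5.
Ratio ||u||_L² / ||u'||_L² = 5/(4*π).
Sharp Poincaré constant on H^1_0(0, 5/2) is C_P = L/π = 5/(2*π), achieved by sin(2*π/5·x).
This is the k = 2 harmonic; the ratio L/(kπ) is strictly less than C_P = L/π, consistent with the sharp inequality ||u||_L² ≤ C_P ||u'||_L².


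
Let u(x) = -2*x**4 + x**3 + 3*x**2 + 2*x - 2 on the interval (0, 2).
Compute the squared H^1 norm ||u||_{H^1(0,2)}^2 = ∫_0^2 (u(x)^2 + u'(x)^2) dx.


||u||_{H^1}^2 = 99424/315

The H^1 norm (squared) on an interval (0, L) is
  ||u||_{H^1}^2 = ∫_0^L u(x)^2 dx + ∫_0^L u'(x)^2 dx.
Compute u'(x) = -8*x**3 + 3*x**2 + 6*x + 2.
Then u(x)^2 = 4*x**8 - 4*x**7 - 11*x**6 - 2*x**5 + 21*x**4 + 8*x**3 - 8*x**2 - 8*x + 4 and u'(x)^2 = 64*x**6 - 48*x**5 - 87*x**4 + 4*x**3 + 48*x**2 + 24*x + 4.
Integrate each monomial from 0 to 2 using ∫_0^2 c·x^n dx = c·2^(n+1)/(n+1):
  ∫_0^2 u(x)^2 dx = ∫_0^2 (4*x^8 - 4*x^7 - 11*x^6 - 2*x^5 + 21*x^4 + 8*x^3 - 8*x^2 - 8*x + 4) dx. Term by term:
    ∫_0^2 4*x^8 dx = 2048/9;  ∫_0^2 -4*x^7 dx = -128;  ∫_0^2 -11*x^6 dx = -1408/7;
    ∫_0^2 -2*x^5 dx = -64/3;  ∫_0^2 21*x^4 dx = 672/5;  ∫_0^2 8*x^3 dx = 32;
    ∫_0^2 -8*x^2 dx = -64/3;  ∫_0^2 -8*x dx = -16;  ∫_0^2 4 dx = 8.
  Sum: 2048/9 − 128 − 1408/7 − 64/3 + 672/5 + 32 − 64/3 − 16 + 8 = 4456/315.
  ∫_0^2 u'(x)^2 dx = ∫_0^2 (64*x^6 - 48*x^5 - 87*x^4 + 4*x^3 + 48*x^2 + 24*x + 4) dx. Term by term:
    ∫_0^2 64*x^6 dx = 8192/7;  ∫_0^2 -48*x^5 dx = -512;  ∫_0^2 -87*x^4 dx = -2784/5;
    ∫_0^2 4*x^3 dx = 16;  ∫_0^2 48*x^2 dx = 128;  ∫_0^2 24*x dx = 48;
    ∫_0^2 4 dx = 8.
  Sum: 8192/7 − 512 − 2784/5 + 16 + 128 + 48 + 8 = 10552/35.
Adding: ||u||_{H^1}^2 = 4456/315 + 10552/35 = 99424/315.


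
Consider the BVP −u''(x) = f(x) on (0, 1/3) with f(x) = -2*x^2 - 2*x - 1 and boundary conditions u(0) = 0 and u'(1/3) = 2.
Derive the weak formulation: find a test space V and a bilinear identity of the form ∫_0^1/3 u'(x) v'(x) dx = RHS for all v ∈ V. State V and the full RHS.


V = {v ∈ H^1(0, 1/3) : v(0) = 0} (test functions vanish at x = 0 where u is specified); weak form: ∫_0^1/3 u'v' dx = ∫_0^1/3 (-2*x^2 - 2*x - 1) v dx + 2·v(1/3) for all v ∈ V.

Multiply both sides by a test function v and integrate from 0 to 1/3:
  ∫_0^1/3 −u''(x) v(x) dx = ∫_0^1/3 f(x) v(x) dx.
Integrate the LHS by parts once:
  ∫_0^1/3 −u'' v dx = −[u'(x) v(x)]_0^1/3 + ∫_0^1/3 u'(x) v'(x) dx.
Thus ∫_0^1/3 u'(x) v'(x) dx = ∫_0^1/3 f(x) v(x) dx + [u'(x) v(x)]_0^1/3.
Choose V so that boundary terms are either known or forced to vanish.
Mixed BC: u(0) = 0 (Dirichlet) and u'(1/3) = 2 (Neumann). Define V = {v ∈ H^1(0, 1/3) : v(0) = 0}. Then [u' v]_0^1/3 = u'(1/3)·v(1/3) − u'(0)·0 = 2·v(1/3).
Weak formulation: find u (satisfying any essential BC) such that ∫_0^1/3 u'(x) v'(x) dx = ∫_0^1/3 f v dx + 2·v(1/3) for all v ∈ V (Dirichlet at 0 absorbed into V; Neumann datum at x = 1/3 contributes the boundary term).
Substituting f(x) = -2*x^2 - 2*x - 1, the right-hand side is ∫_0^1/3 (-2*x^2 - 2*x - 1) v dx + 2·v(1/3).


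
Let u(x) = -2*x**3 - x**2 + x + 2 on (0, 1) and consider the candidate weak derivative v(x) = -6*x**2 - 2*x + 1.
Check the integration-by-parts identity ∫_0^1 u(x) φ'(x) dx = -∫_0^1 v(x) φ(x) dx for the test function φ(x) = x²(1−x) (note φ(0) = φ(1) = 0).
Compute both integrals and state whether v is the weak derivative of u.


LHS = 13/60, RHS = 13/60. Yes, v = u' weakly.

u(x) = -2*x**3 - x**2 + x + 2, classical derivative u'(x) = -6*x**2 - 2*x + 1.
φ(x) = x²(1−x), so φ'(x) = x*(2 - 3*x).
Note φ(0) = φ(1) = 0, so the boundary term u·φ vanishes.
LHS = ∫_0^1 u(x) φ'(x) dx = ∫_0^1 (6*x^5 - x^4 - 5*x^3 - 4*x^2 + 4*x) dx. Term by term:
  ∫_0^1 6*x^5 dx = 1;  ∫_0^1 -x^4 dx = -1/5;  ∫_0^1 -5*x^3 dx = -5/4;
  ∫_0^1 -4*x^2 dx = -4/3;  ∫_0^1 4*x dx = 2.
Sum: 1 − 1/5 − 5/4 − 4/3 + 2 = 13/60.
So LHS = 13/60.
∫_0^1 v(x) φ(x) dx = ∫_0^1 (6*x^5 - 4*x^4 - 3*x^3 + x^2) dx. Term by term:
  ∫_0^1 6*x^5 dx = 1;  ∫_0^1 -4*x^4 dx = -4/5;  ∫_0^1 -3*x^3 dx = -3/4;
  ∫_0^1 x^2 dx = 1/3.
Sum: 1 − 4/5 − 3/4 + 1/3 = -13/60.
So RHS = -∫_0^1 v(x) φ(x) dx = 13/60.
LHS = RHS, so the identity holds for this test φ.
Moreover u is smooth here and v(x) = u'(x) = -6*x**2 - 2*x + 1 pointwise, so the identity holds for every test function. Hence v is the weak derivative of u.


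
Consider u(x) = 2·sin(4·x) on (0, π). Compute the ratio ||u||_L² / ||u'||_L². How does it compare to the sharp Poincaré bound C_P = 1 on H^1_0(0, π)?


||u||_L² / ||u'||_L² = 1/4 < C_P = 1.

u(x) = 2·sin(4·x), so u'(x) = 8*cos(4*x).
Writing u(x) = A·sin(kπx/L) with A = 2 and k = 4, use ∫_0^L sin²(kπx/L) dx = L/2 and ∫_0^L cos²(kπx/L) dx = L/2.
u² = 4·sin²(4·x) and (u')² = 64·cos²(4·x), and each of sin², cos² integrates to L/2 = π/2 over (0, π).
∫_0^π u² dx = 2*π, so ||u||_L² = sqrt(2)*sqrt(π).
∫_0^π (u')² dx = 32*π, so ||u'||_L² = 4*sqrt(2)*sqrt(π).
Ratio ||u||_L² / ||u'||_L² = 1/4.
Sharp Poincaré constant on H^1_0(0, π) is C_P = L/π = 1, achieved by sin(x).
This is the k = 4 harmonic; the ratio L/(kπ) is strictly less than C_P = L/π, consistent with the sharp inequality ||u||_L² ≤ C_P ||u'||_L².


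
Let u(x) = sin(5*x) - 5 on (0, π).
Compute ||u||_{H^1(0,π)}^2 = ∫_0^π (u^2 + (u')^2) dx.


||u||_{H^1(0,π)}^2 = -4 + 38*π

u'(x) = 5*cos(5*x).
Expand u² and (u')² and integrate term by term on (0, π), using: for integers n ≥ 1, ∫_0^π sin²(nx) dx = ∫_0^π cos²(nx) dx = π/2; for n ≠ n', ∫_0^π sin(nx)sin(n'x) dx = ∫_0^π cos(nx)cos(n'x) dx = 0; and by product-to-sum, ∫_0^π sin(nx)cos(n'x) dx = ½∫_0^π [sin((n+n')x) + sin((n−n')x)] dx, which is 0 when n+n' is even and 2n/(n²−n'²) when n+n' is odd (it need not vanish on (0, π)). For the constant mode: ∫_0^π 1 dx = π, ∫_0^π cos(nx) dx = 0, ∫_0^π sin(nx) dx = (1−(−1)^n)/n.
  u² squared terms: (-5)²·∫1 dx = 25·π = 25*π;  (1)²·∫sin(5x)² dx = 1·π/2 = π/2.
  u² cross terms: 2·(-5)·(1)·∫1·sin(5x) dx = -10·(2/5) = -4.
  So ∫_0^π u² dx = 25*π + π/2 − 4 = -4 + 51*π/2.
  (u')² squared terms: (5)²·∫cos(5x)² dx = 25·π/2 = 25*π/2.
  So ∫_0^π (u')² dx = 25*π/2.
||u||_{H^1}^2 = (-4 + 51*π/2) + (25*π/2) = -4 + 38*π.


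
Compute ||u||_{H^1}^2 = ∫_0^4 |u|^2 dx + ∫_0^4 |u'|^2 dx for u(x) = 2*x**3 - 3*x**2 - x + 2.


||u||_{H^1}^2 = 652724/105

The H^1 norm (squared) on an interval (0, L) is
  ||u||_{H^1}^2 = ∫_0^L u(x)^2 dx + ∫_0^L u'(x)^2 dx.
Compute u'(x) = 6*x**2 - 6*x - 1.
Then u(x)^2 = 4*x**6 - 12*x**5 + 5*x**4 + 14*x**3 - 11*x**2 - 4*x + 4 and u'(x)^2 = 36*x**4 - 72*x**3 + 24*x**2 + 12*x + 1.
Integrate each monomial from 0 to 4 using ∫_0^4 c·x^n dx = c·4^(n+1)/(n+1):
  ∫_0^4 u(x)^2 dx = ∫_0^4 (4*x^6 - 12*x^5 + 5*x^4 + 14*x^3 - 11*x^2 - 4*x + 4) dx. Term by term:
    ∫_0^4 4*x^6 dx = 65536/7;  ∫_0^4 -12*x^5 dx = -8192;  ∫_0^4 5*x^4 dx = 1024;
    ∫_0^4 14*x^3 dx = 896;  ∫_0^4 -11*x^2 dx = -704/3;  ∫_0^4 -4*x dx = -32;
    ∫_0^4 4 dx = 16.
  Sum: 65536/7 − 8192 + 1024 + 896 − 704/3 − 32 + 16 = 59632/21.
  ∫_0^4 u'(x)^2 dx = ∫_0^4 (36*x^4 - 72*x^3 + 24*x^2 + 12*x + 1) dx. Term by term:
    ∫_0^4 36*x^4 dx = 36864/5;  ∫_0^4 -72*x^3 dx = -4608;  ∫_0^4 24*x^2 dx = 512;
    ∫_0^4 12*x dx = 96;  ∫_0^4 1 dx = 4.
  Sum: 36864/5 − 4608 + 512 + 96 + 4 = 16884/5.
Adding: ||u||_{H^1}^2 = 59632/21 + 16884/5 = 652724/105.


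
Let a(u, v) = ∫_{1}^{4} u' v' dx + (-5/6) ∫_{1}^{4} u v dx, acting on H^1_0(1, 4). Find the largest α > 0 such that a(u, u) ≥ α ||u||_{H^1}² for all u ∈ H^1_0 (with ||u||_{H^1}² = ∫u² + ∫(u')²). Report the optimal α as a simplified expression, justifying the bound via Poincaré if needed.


α = (-15/2 + π^2)/(9 + π^2)

Coercivity of a(·,·) on H^1_0(1, 4) means a(u, u) ≥ α ||u||_{H^1}² for every u ∈ H^1_0.
The interval has length L = 3, and Poincaré/coercivity depend only on L. Here a(u, u) = ∫(u')² + (-5/6)·∫u².
Here c = -5/6 < 0 with |c| < (π/L)² = π^2/9, so coercivity still holds. The condition a(u,u) ≥ α||u||_{H^1}² reads (1−α)∫(u')² ≥ (α−c)∫u². Any admissible α is ≤ 1 (rapidly oscillating u have ∫u²/∫(u')² → 0), and α = 1 would force 0 ≥ (1−c)∫u², impossible since c < 1; so 1−α > 0. By the sharp Poincaré inequality on H^1_0 of an interval of length L, ∫(u')² ≥ (π/L)²∫u² with equality for the first sine mode sin(π(x−x₀)/L) (x₀ the left endpoint), so the inequality holds for all u iff (1−α)(π/L)² ≥ α − c, i.e. α ≤ ((π/L)² + c)/((π/L)² + 1) = (1 + c(L/π)²)/(1 + (L/π)²). (Direct route, valid since c ≤ 0: Poincaré gives c∫u² ≥ c(L/π)²∫(u')², so a(u,u) ≥ (1 + c(L/π)²)∫(u')², while ||u||_{H^1}² ≤ (1 + (L/π)²)∫(u')²; dividing yields the same α.) With (π/L)² = π^2/9 and c = -5/6, the largest admissible constant is α = ((π/L)² + c)/((π/L)² + 1).
Simplifying, α = (-15/2 + π^2)/(9 + π^2).


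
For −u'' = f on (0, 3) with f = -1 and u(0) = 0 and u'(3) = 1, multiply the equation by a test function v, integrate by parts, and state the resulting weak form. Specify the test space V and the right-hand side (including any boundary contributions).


V = {v ∈ H^1(0, 3) : v(0) = 0} (test functions vanish at x = 0 where u is specified); weak form: ∫_0^3 u'v' dx = ∫_0^3 (-1) v dx + v(3) for all v ∈ V.

Multiply both sides by a test function v and integrate from 0 to 3:
  ∫_0^3 −u''(x) v(x) dx = ∫_0^3 f(x) v(x) dx.
Integrate the LHS by parts once:
  ∫_0^3 −u'' v dx = −[u'(x) v(x)]_0^3 + ∫_0^3 u'(x) v'(x) dx.
Thus ∫_0^3 u'(x) v'(x) dx = ∫_0^3 f(x) v(x) dx + [u'(x) v(x)]_0^3.
Choose V so that boundary terms are either known or forced to vanish.
Mixed BC: u(0) = 0 (Dirichlet) and u'(3) = 1 (Neumann). Define V = {v ∈ H^1(0, 3) : v(0) = 0}. Then [u' v]_0^3 = u'(3)·v(3) − u'(0)·0 = v(3).
Weak formulation: find u (satisfying any essential BC) such that ∫_0^3 u'(x) v'(x) dx = ∫_0^3 f v dx + v(3) for all v ∈ V (Dirichlet at 0 absorbed into V; Neumann datum at x = 3 contributes the boundary term).
Substituting f(x) = -1, the right-hand side is ∫_0^3 (-1) v dx + v(3).


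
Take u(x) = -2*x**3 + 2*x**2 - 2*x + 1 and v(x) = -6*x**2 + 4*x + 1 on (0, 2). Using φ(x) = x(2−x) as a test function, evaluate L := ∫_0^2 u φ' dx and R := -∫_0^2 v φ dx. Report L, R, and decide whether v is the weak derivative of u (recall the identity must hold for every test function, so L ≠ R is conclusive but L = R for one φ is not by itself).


LHS = 104/15, RHS = 44/15. No, v is not the weak derivative of u.

u(x) = -2*x**3 + 2*x**2 - 2*x + 1, classical derivative u'(x) = -6*x**2 + 4*x - 2.
φ(x) = x(2−x), so φ'(x) = 2 - 2*x.
Note φ(0) = φ(2) = 0, so the boundary term u·φ vanishes.
LHS = ∫_0^2 u(x) φ'(x) dx = ∫_0^2 (4*x^4 - 8*x^3 + 8*x^2 - 6*x + 2) dx. Term by term:
  ∫_0^2 4*x^4 dx = 128/5;  ∫_0^2 -8*x^3 dx = -32;  ∫_0^2 8*x^2 dx = 64/3;
  ∫_0^2 -6*x dx = -12;  ∫_0^2 2 dx = 4.
Sum: 128/5 − 32 + 64/3 − 12 + 4 = 104/15.
So LHS = 104/15.
∫_0^2 v(x) φ(x) dx = ∫_0^2 (6*x^4 - 16*x^3 + 7*x^2 + 2*x) dx. Term by term:
  ∫_0^2 6*x^4 dx = 192/5;  ∫_0^2 -16*x^3 dx = -64;  ∫_0^2 7*x^2 dx = 56/3;
  ∫_0^2 2*x dx = 4.
Sum: 192/5 − 64 + 56/3 + 4 = -44/15.
So RHS = -∫_0^2 v(x) φ(x) dx = 44/15.
LHS − RHS = 4 ≠ 0, so the identity fails.
(For a valid weak derivative the identity must hold for EVERY test function, in particular this one. The failure shows v is NOT the weak derivative of u.)
Correct weak derivative would be u'(x) = -6*x**2 + 4*x - 2.


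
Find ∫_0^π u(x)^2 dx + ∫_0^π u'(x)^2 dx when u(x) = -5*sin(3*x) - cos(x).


||u||_{H^1(0,π)}^2 = 126*π

u'(x) = sin(x) - 15*cos(3*x).
Expand u² and (u')² and integrate term by term on (0, π), using: for integers n ≥ 1, ∫_0^π sin²(nx) dx = ∫_0^π cos²(nx) dx = π/2; for n ≠ n', ∫_0^π sin(nx)sin(n'x) dx = ∫_0^π cos(nx)cos(n'x) dx = 0; and by product-to-sum, ∫_0^π sin(nx)cos(n'x) dx = ½∫_0^π [sin((n+n')x) + sin((n−n')x)] dx, which is 0 when n+n' is even and 2n/(n²−n'²) when n+n' is odd (it need not vanish on (0, π)).
  u² squared terms: (-1)²·∫cos(x)² dx = 1·π/2 = π/2;  (-5)²·∫sin(3x)² dx = 25·π/2 = 25*π/2.
  u² cross terms: 2·(-1)·(-5)·∫cos(x)·sin(3x) dx = 10·(0) = 0.
  So ∫_0^π u² dx = π/2 + 25*π/2 + 0 = 13*π.
  (u')² squared terms: (-15)²·∫cos(3x)² dx = 225·π/2 = 225*π/2;  (1)²·∫sin(x)² dx = 1·π/2 = π/2.
  (u')² cross terms: 2·(-15)·(1)·∫cos(3x)·sin(x) dx = -30·(0) = 0.
  So ∫_0^π (u')² dx = 225*π/2 + π/2 + 0 = 113*π.
||u||_{H^1}^2 = (13*π) + (113*π) = 126*π.


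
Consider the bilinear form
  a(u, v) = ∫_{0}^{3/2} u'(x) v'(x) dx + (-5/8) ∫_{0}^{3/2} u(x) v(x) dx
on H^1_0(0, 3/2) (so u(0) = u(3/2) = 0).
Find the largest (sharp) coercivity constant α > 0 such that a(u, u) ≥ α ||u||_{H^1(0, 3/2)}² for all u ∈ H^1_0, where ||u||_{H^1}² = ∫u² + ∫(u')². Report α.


α = (-45 + 32*π^2)/(8*(9 + 4*π^2))

Coercivity of a(·,·) on H^1_0(0, 3/2) means a(u, u) ≥ α ||u||_{H^1}² for every u ∈ H^1_0.
The interval has length L = 3/2, and Poincaré/coercivity depend only on L. Here a(u, u) = ∫(u')² + (-5/8)·∫u².
Here c = -5/8 < 0 with |c| < (π/L)² = 4*π^2/9, so coercivity still holds. The condition a(u,u) ≥ α||u||_{H^1}² reads (1−α)∫(u')² ≥ (α−c)∫u². Any admissible α is ≤ 1 (rapidly oscillating u have ∫u²/∫(u')² → 0), and α = 1 would force 0 ≥ (1−c)∫u², impossible since c < 1; so 1−α > 0. By the sharp Poincaré inequality on H^1_0 of an interval of length L, ∫(u')² ≥ (π/L)²∫u² with equality for the first sine mode sin(π(x−x₀)/L) (x₀ the left endpoint), so the inequality holds for all u iff (1−α)(π/L)² ≥ α − c, i.e. α ≤ ((π/L)² + c)/((π/L)² + 1) = (1 + c(L/π)²)/(1 + (L/π)²). (Direct route, valid since c ≤ 0: Poincaré gives c∫u² ≥ c(L/π)²∫(u')², so a(u,u) ≥ (1 + c(L/π)²)∫(u')², while ||u||_{H^1}² ≤ (1 + (L/π)²)∫(u')²; dividing yields the same α.) With (π/L)² = 4*π^2/9 and c = -5/8, the largest admissible constant is α = ((π/L)² + c)/((π/L)² + 1).
Simplifying, α = (-45 + 32*π^2)/(8*(9 + 4*π^2)).


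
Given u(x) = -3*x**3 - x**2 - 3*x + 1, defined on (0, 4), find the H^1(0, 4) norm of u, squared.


||u||_{H^1}^2 = 1037816/21

The H^1 norm (squared) on an interval (0, L) is
  ||u||_{H^1}^2 = ∫_0^L u(x)^2 dx + ∫_0^L u'(x)^2 dx.
Compute u'(x) = -9*x**2 - 2*x - 3.
Then u(x)^2 = 9*x**6 + 6*x**5 + 19*x**4 + 7*x**2 - 6*x + 1 and u'(x)^2 = 81*x**4 + 36*x**3 + 58*x**2 + 12*x + 9.
Integrate each monomial from 0 to 4 using ∫_0^4 c·x^n dx = c·4^(n+1)/(n+1):
  ∫_0^4 u(x)^2 dx = ∫_0^4 (9*x^6 + 6*x^5 + 19*x^4 + 7*x^2 - 6*x + 1) dx. Term by term:
    ∫_0^4 9*x^6 dx = 147456/7;  ∫_0^4 6*x^5 dx = 4096;  ∫_0^4 19*x^4 dx = 19456/5;
    ∫_0^4 7*x^2 dx = 448/3;  ∫_0^4 -6*x dx = -48;  ∫_0^4 1 dx = 4.
  Sum: 147456/7 + 4096 + 19456/5 + 448/3 − 48 + 4 = 3061556/105.
  ∫_0^4 u'(x)^2 dx = ∫_0^4 (81*x^4 + 36*x^3 + 58*x^2 + 12*x + 9) dx. Term by term:
    ∫_0^4 81*x^4 dx = 82944/5;  ∫_0^4 36*x^3 dx = 2304;  ∫_0^4 58*x^2 dx = 3712/3;
    ∫_0^4 12*x dx = 96;  ∫_0^4 9 dx = 36.
  Sum: 82944/5 + 2304 + 3712/3 + 96 + 36 = 303932/15.
Adding: ||u||_{H^1}^2 = 3061556/105 + 303932/15 = 1037816/21.


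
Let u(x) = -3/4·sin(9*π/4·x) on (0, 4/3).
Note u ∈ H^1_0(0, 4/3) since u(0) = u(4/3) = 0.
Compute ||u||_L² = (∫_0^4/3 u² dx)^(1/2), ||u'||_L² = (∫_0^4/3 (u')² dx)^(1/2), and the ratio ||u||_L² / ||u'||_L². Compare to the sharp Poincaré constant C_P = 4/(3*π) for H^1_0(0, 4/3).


||u||_L² / ||u'||_L² = 4/(9*π) < C_P = 4/(3*π).

u(x) = -3/4·sin(9*π/4·x), so u'(x) = -27*π*cos(9*π*x/4)/16.
Writing u(x) = A·sin(kπx/L) with A = -3/4 and k = 3, use ∫_0^L sin²(kπx/L) dx = L/2 and ∫_0^L cos²(kπx/L) dx = L/2.
u² = 9/16·sin²(9*π/4·x) and (u')² = 729*π^2/256·cos²(9*π/4·x), and each of sin², cos² integrates to L/2 = 2/3 over (0, 4/3).
∫_0^4/3 u² dx = 3/8, so ||u||_L² = sqrt(6)/4.
∫_0^4/3 (u')² dx = 243*π^2/128, so ||u'||_L² = 9*sqrt(6)*π/16.
Ratio ||u||_L² / ||u'||_L² = 4/(9*π).
Sharp Poincaré constant on H^1_0(0, 4/3) is C_P = L/π = 4/(3*π), achieved by sin(3*π/4·x).
This is the k = 3 harmonic; the ratio L/(kπ) is strictly less than C_P = L/π, consistent with the sharp inequality ||u||_L² ≤ C_P ||u'||_L².


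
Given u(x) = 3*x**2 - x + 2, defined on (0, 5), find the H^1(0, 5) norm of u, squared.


||u||_{H^1}^2 = 39325/6

The H^1 norm (squared) on an interval (0, L) is
  ||u||_{H^1}^2 = ∫_0^L u(x)^2 dx + ∫_0^L u'(x)^2 dx.
Compute u'(x) = 6*x - 1.
Then u(x)^2 = 9*x**4 - 6*x**3 + 13*x**2 - 4*x + 4 and u'(x)^2 = 36*x**2 - 12*x + 1.
Integrate each monomial from 0 to 5 using ∫_0^5 c·x^n dx = c·5^(n+1)/(n+1):
  ∫_0^5 u(x)^2 dx = ∫_0^5 (9*x^4 - 6*x^3 + 13*x^2 - 4*x + 4) dx. Term by term:
    ∫_0^5 9*x^4 dx = 5625;  ∫_0^5 -6*x^3 dx = -1875/2;  ∫_0^5 13*x^2 dx = 1625/3;
    ∫_0^5 -4*x dx = -50;  ∫_0^5 4 dx = 20.
  Sum: 5625 − 1875/2 + 1625/3 − 50 + 20 = 31195/6.
  ∫_0^5 u'(x)^2 dx = ∫_0^5 (36*x^2 - 12*x + 1) dx. Term by term:
    ∫_0^5 36*x^2 dx = 1500;  ∫_0^5 -12*x dx = -150;  ∫_0^5 1 dx = 5.
  Sum: 1500 − 150 + 5 = 1355.
Adding: ||u||_{H^1}^2 = 31195/6 + 1355 = 39325/6.


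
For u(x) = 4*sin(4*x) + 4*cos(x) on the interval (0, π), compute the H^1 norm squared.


||u||_{H^1(0,π)}^2 = 512/15 + 152*π

u'(x) = -4*sin(x) + 16*cos(4*x).
Expand u² and (u')² and integrate term by term on (0, π), using: for integers n ≥ 1, ∫_0^π sin²(nx) dx = ∫_0^π cos²(nx) dx = π/2; for n ≠ n', ∫_0^π sin(nx)sin(n'x) dx = ∫_0^π cos(nx)cos(n'x) dx = 0; and by product-to-sum, ∫_0^π sin(nx)cos(n'x) dx = ½∫_0^π [sin((n+n')x) + sin((n−n')x)] dx, which is 0 when n+n' is even and 2n/(n²−n'²) when n+n' is odd (it need not vanish on (0, π)).
  u² squared terms: (4)²·∫cos(x)² dx = 16·π/2 = 8*π;  (4)²·∫sin(4x)² dx = 16·π/2 = 8*π.
  u² cross terms: 2·(4)·(4)·∫cos(x)·sin(4x) dx = 32·(8/15) = 256/15.
  So ∫_0^π u² dx = 8*π + 8*π + 256/15 = 256/15 + 16*π.
  (u')² squared terms: (-4)²·∫sin(x)² dx = 16·π/2 = 8*π;  (16)²·∫cos(4x)² dx = 256·π/2 = 128*π.
  (u')² cross terms: 2·(-4)·(16)·∫sin(x)·cos(4x) dx = -128·(-2/15) = 256/15.
  So ∫_0^π (u')² dx = 8*π + 128*π + 256/15 = 256/15 + 136*π.
||u||_{H^1}^2 = (256/15 + 16*π) + (256/15 + 136*π) = 512/15 + 152*π.


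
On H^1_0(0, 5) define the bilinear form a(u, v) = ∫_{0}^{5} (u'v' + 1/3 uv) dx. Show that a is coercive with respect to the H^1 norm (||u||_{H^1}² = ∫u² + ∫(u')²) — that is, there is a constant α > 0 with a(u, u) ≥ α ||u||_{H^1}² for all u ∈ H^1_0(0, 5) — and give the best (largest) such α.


α = (25/3 + π^2)/(π^2 + 25)

Coercivity of a(·,·) on H^1_0(0, 5) means a(u, u) ≥ α ||u||_{H^1}² for every u ∈ H^1_0.
The interval has length L = 5, and Poincaré/coercivity depend only on L. Here a(u, u) = ∫(u')² + (1/3)·∫u².
Here 0 < c = 1/3 < 1. The condition a(u,u) ≥ α||u||_{H^1}² reads (1−α)∫(u')² ≥ (α−c)∫u². Any admissible α is ≤ 1 (rapidly oscillating u have ∫u²/∫(u')² → 0), and α = 1 would force 0 ≥ (1−c)∫u², impossible since c < 1; so 1−α > 0. By the sharp Poincaré inequality on H^1_0 of an interval of length L, ∫(u')² ≥ (π/L)²∫u² with equality for the first sine mode sin(π(x−x₀)/L) (x₀ the left endpoint), so the inequality holds for all u iff (1−α)(π/L)² ≥ α − c, i.e. α ≤ ((π/L)² + c)/((π/L)² + 1) = (1 + c(L/π)²)/(1 + (L/π)²). With (π/L)² = π^2/25 and c = 1/3, the largest admissible constant is α = ((π/L)² + c)/((π/L)² + 1).
Simplifying, α = (25/3 + π^2)/(π^2 + 25).


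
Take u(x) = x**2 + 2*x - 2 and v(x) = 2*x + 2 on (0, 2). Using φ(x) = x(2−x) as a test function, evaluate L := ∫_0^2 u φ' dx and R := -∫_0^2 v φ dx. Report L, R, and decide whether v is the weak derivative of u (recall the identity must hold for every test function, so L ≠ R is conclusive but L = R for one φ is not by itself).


LHS = -16/3, RHS = -16/3. Yes, v = u' weakly.

u(x) = x**2 + 2*x - 2, classical derivative u'(x) = 2*x + 2.
φ(x) = x(2−x), so φ'(x) = 2 - 2*x.
Note φ(0) = φ(2) = 0, so the boundary term u·φ vanishes.
LHS = ∫_0^2 u(x) φ'(x) dx = ∫_0^2 (-2*x^3 - 2*x^2 + 8*x - 4) dx. Term by term:
  ∫_0^2 -2*x^3 dx = -8;  ∫_0^2 -2*x^2 dx = -16/3;  ∫_0^2 8*x dx = 16;
  ∫_0^2 -4 dx = -8.
Sum: -8 − 16/3 + 16 − 8 = -16/3.
So LHS = -16/3.
∫_0^2 v(x) φ(x) dx = ∫_0^2 (-2*x^3 + 2*x^2 + 4*x) dx. Term by term:
  ∫_0^2 -2*x^3 dx = -8;  ∫_0^2 2*x^2 dx = 16/3;  ∫_0^2 4*x dx = 8.
Sum: -8 + 16/3 + 8 = 16/3.
So RHS = -∫_0^2 v(x) φ(x) dx = -16/3.
LHS = RHS, so the identity holds for this test φ.
Moreover u is smooth here and v(x) = u'(x) = 2*x + 2 pointwise, so the identity holds for every test function. Hence v is the weak derivative of u.


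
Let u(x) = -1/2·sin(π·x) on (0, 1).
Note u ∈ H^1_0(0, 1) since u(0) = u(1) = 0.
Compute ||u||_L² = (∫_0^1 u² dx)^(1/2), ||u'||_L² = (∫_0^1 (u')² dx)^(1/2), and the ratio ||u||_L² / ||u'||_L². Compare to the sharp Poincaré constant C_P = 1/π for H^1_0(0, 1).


||u||_L² / ||u'||_L² = 1/π = C_P.

u(x) = -1/2·sin(π·x), so u'(x) = -π*cos(π*x)/2.
Writing u(x) = A·sin(kπx/L) with A = -1/2 and k = 1, use ∫_0^L sin²(kπx/L) dx = L/2 and ∫_0^L cos²(kπx/L) dx = L/2.
u² = 1/4·sin²(π·x) and (u')² = π^2/4·cos²(π·x), and each of sin², cos² integrates to L/2 = 1/2 over (0, 1).
∫_0^1 u² dx = 1/8, so ||u||_L² = sqrt(2)/4.
∫_0^1 (u')² dx = π^2/8, so ||u'||_L² = sqrt(2)*π/4.
Ratio ||u||_L² / ||u'||_L² = 1/π.
Sharp Poincaré constant on H^1_0(0, 1) is C_P = L/π = 1/π, achieved by sin(π·x).
This is the k = 1 eigenfunction (up to amplitude), so the ratio equals the sharp Poincaré constant exactly.


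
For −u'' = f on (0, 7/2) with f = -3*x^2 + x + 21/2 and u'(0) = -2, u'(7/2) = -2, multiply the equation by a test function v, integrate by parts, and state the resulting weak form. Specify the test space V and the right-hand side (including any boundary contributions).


V = H^1(0, 7/2) (v unrestricted at boundary; u is determined up to an additive constant); weak form: ∫_0^7/2 u'v' dx = ∫_0^7/2 (-3*x^2 + x + 21/2) v dx − 2·v(7/2) + 2·v(0) for all v ∈ V.

Multiply both sides by a test function v and integrate from 0 to 7/2:
  ∫_0^7/2 −u''(x) v(x) dx = ∫_0^7/2 f(x) v(x) dx.
Integrate the LHS by parts once:
  ∫_0^7/2 −u'' v dx = −[u'(x) v(x)]_0^7/2 + ∫_0^7/2 u'(x) v'(x) dx.
Thus ∫_0^7/2 u'(x) v'(x) dx = ∫_0^7/2 f(x) v(x) dx + [u'(x) v(x)]_0^7/2.
Choose V so that boundary terms are either known or forced to vanish.
u has inhomogeneous Neumann u'(0) = -2, u'(7/2) = -2. [u' v]_0^7/2 = (-2)·v(7/2) − (-2)·v(0) = − 2·v(7/2) + 2·v(0). Take V = H^1(0, 7/2); boundary term becomes part of RHS.
Weak formulation: find u (satisfying any essential BC) such that ∫_0^7/2 u'(x) v'(x) dx = ∫_0^7/2 f v dx − 2·v(7/2) + 2·v(0) for all v ∈ V (Neumann data are natural BCs: they enter the RHS as boundary terms).
Substituting f(x) = -3*x^2 + x + 21/2, the right-hand side is ∫_0^7/2 (-3*x^2 + x + 21/2) v dx − 2·v(7/2) + 2·v(0).
Compatibility check (pure Neumann): taking v ≡ 1 ∈ V gives 0 = ∫_0^7/2 f dx + (-2) − (-2), i.e. ∫_0^7/2 f dx must equal u'(0) − u'(7/2) = 0. Indeed ∫_0^7/2 (-3*x^2 + x + 21/2) dx = 0, so the data are compatible. The solution is then unique only up to an additive constant (fix it e.g. by requiring ∫_0^7/2 u dx = 0).


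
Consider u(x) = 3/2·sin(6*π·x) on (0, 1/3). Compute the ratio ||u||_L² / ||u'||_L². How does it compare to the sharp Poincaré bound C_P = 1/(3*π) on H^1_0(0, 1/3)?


||u||_L² / ||u'||_L² = 1/(6*π) < C_P = 1/(3*π).

u(x) = 3/2·sin(6*π·x), so u'(x) = 9*π*cos(6*π*x).
Writing u(x) = A·sin(kπx/L) with A = 3/2 and k = 2, use ∫_0^L sin²(kπx/L) dx = L/2 and ∫_0^L cos²(kπx/L) dx = L/2.
u² = 9/4·sin²(6*π·x) and (u')² = 81*π^2·cos²(6*π·x), and each of sin², cos² integrates to L/2 = 1/6 over (0, 1/3).
∫_0^1/3 u² dx = 3/8, so ||u||_L² = sqrt(6)/4.
∫_0^1/3 (u')² dx = 27*π^2/2, so ||u'||_L² = 3*sqrt(6)*π/2.
Ratio ||u||_L² / ||u'||_L² = 1/(6*π).
Sharp Poincaré constant on H^1_0(0, 1/3) is C_P = L/π = 1/(3*π), achieved by sin(3*π·x).
This is the k = 2 harmonic; the ratio L/(kπ) is strictly less than C_P = L/π, consistent with the sharp inequality ||u||_L² ≤ C_P ||u'||_L².


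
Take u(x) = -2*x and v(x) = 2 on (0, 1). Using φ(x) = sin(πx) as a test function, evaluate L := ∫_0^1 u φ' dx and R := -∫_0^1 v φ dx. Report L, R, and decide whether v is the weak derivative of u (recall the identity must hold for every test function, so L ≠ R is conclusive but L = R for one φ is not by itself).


LHS = 4/π, RHS = -4/π. No, v is not the weak derivative of u.

u(x) = -2*x, classical derivative u'(x) = -2.
φ(x) = sin(πx), so φ'(x) = π*cos(π*x).
Note φ(0) = φ(1) = 0, so the boundary term u·φ vanishes.
LHS = ∫_0^1 u(x) φ'(x) dx = ∫_0^1 (-2*π*x*cos(π*x)) dx. Term by term:
  ∫_0^1 -2*π*x*cos(π*x) dx = 4/π.
So LHS = 4/π.
∫_0^1 v(x) φ(x) dx = ∫_0^1 (2*sin(π*x)) dx. Term by term:
  ∫_0^1 2*sin(π*x) dx = 4/π.
So RHS = -∫_0^1 v(x) φ(x) dx = -4/π.
LHS − RHS = 8/π ≠ 0, so the identity fails.
(For a valid weak derivative the identity must hold for EVERY test function, in particular this one. The failure shows v is NOT the weak derivative of u.)
Correct weak derivative would be u'(x) = -2.


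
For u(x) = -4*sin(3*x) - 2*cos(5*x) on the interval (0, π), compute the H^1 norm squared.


||u||_{H^1(0,π)}^2 = 132*π

u'(x) = 10*sin(5*x) - 12*cos(3*x).
Expand u² and (u')² and integrate term by term on (0, π), using: for integers n ≥ 1, ∫_0^π sin²(nx) dx = ∫_0^π cos²(nx) dx = π/2; for n ≠ n', ∫_0^π sin(nx)sin(n'x) dx = ∫_0^π cos(nx)cos(n'x) dx = 0; and by product-to-sum, ∫_0^π sin(nx)cos(n'x) dx = ½∫_0^π [sin((n+n')x) + sin((n−n')x)] dx, which is 0 when n+n' is even and 2n/(n²−n'²) when n+n' is odd (it need not vanish on (0, π)).
  u² squared terms: (-4)²·∫sin(3x)² dx = 16·π/2 = 8*π;  (-2)²·∫cos(5x)² dx = 4·π/2 = 2*π.
  u² cross terms: 2·(-4)·(-2)·∫sin(3x)·cos(5x) dx = 16·(0) = 0.
  So ∫_0^π u² dx = 8*π + 2*π + 0 = 10*π.
  (u')² squared terms: (-12)²·∫cos(3x)² dx = 144·π/2 = 72*π;  (10)²·∫sin(5x)² dx = 100·π/2 = 50*π.
  (u')² cross terms: 2·(-12)·(10)·∫cos(3x)·sin(5x) dx = -240·(0) = 0.
  So ∫_0^π (u')² dx = 72*π + 50*π + 0 = 122*π.
||u||_{H^1}^2 = (10*π) + (122*π) = 132*π.


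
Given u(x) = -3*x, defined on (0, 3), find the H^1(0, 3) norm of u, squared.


||u||_{H^1}^2 = 108

The H^1 norm (squared) on an interval (0, L) is
  ||u||_{H^1}^2 = ∫_0^L u(x)^2 dx + ∫_0^L u'(x)^2 dx.
Compute u'(x) = -3.
Then u(x)^2 = 9*x**2 and u'(x)^2 = 9.
Integrate each monomial from 0 to 3 using ∫_0^3 c·x^n dx = c·3^(n+1)/(n+1):
  ∫_0^3 u(x)^2 dx = ∫_0^3 (9*x^2) dx. Term by term:
    ∫_0^3 9*x^2 dx = 81.
  ∫_0^3 u'(x)^2 dx = ∫_0^3 (9) dx. Term by term:
    ∫_0^3 9 dx = 27.
Adding: ||u||_{H^1}^2 = 81 + 27 = 108.


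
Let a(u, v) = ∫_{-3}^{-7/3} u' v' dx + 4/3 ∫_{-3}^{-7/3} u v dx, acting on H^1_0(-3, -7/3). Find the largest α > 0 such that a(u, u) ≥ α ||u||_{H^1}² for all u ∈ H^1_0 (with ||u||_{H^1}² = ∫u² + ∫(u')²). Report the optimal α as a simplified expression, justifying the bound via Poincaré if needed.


α = 1

Coercivity of a(·,·) on H^1_0(-3, -7/3) means a(u, u) ≥ α ||u||_{H^1}² for every u ∈ H^1_0.
The interval has length L = 2/3, and Poincaré/coercivity depend only on L. Here a(u, u) = ∫(u')² + (4/3)·∫u².
Here c = 4/3 ≥ 1, so a(u,u) = ∫(u')² + c∫u² ≥ ∫(u')² + ∫u² = ||u||_{H^1}², i.e. α = 1 works. No larger α is possible: a(u,u) ≥ α||u||_{H^1}² means (1−α)∫(u')² ≥ (α−c)∫u², and for the modes u_n = sin(nπ(x−x₀)/L) (x₀ the left endpoint) one has ∫u_n²/∫(u_n')² = (L/(nπ))² → 0, so a(u_n,u_n)/||u_n||_{H^1}² → 1. Hence the optimal constant is α = 1.
Therefore α = 1.


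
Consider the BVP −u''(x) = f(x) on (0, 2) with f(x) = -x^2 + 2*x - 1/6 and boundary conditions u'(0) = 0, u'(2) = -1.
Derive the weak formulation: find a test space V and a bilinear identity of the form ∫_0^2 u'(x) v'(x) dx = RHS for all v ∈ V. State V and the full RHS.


V = H^1(0, 2) (v unrestricted at boundary; u is determined up to an additive constant); weak form: ∫_0^2 u'v' dx = ∫_0^2 (-x^2 + 2*x - 1/6) v dx − v(2) for all v ∈ V.

Multiply both sides by a test function v and integrate from 0 to 2:
  ∫_0^2 −u''(x) v(x) dx = ∫_0^2 f(x) v(x) dx.
Integrate the LHS by parts once:
  ∫_0^2 −u'' v dx = −[u'(x) v(x)]_0^2 + ∫_0^2 u'(x) v'(x) dx.
Thus ∫_0^2 u'(x) v'(x) dx = ∫_0^2 f(x) v(x) dx + [u'(x) v(x)]_0^2.
Choose V so that boundary terms are either known or forced to vanish.
u has inhomogeneous Neumann u'(0) = 0, u'(2) = -1. [u' v]_0^2 = (-1)·v(2) − (0)·v(0) = − v(2). Take V = H^1(0, 2); boundary term becomes part of RHS.
Weak formulation: find u (satisfying any essential BC) such that ∫_0^2 u'(x) v'(x) dx = ∫_0^2 f v dx − v(2) for all v ∈ V (Neumann data are natural BCs: they enter the RHS as boundary terms).
Substituting f(x) = -x^2 + 2*x - 1/6, the right-hand side is ∫_0^2 (-x^2 + 2*x - 1/6) v dx − v(2).
Compatibility check (pure Neumann): taking v ≡ 1 ∈ V gives 0 = ∫_0^2 f dx + (-1) − (0), i.e. ∫_0^2 f dx must equal u'(0) − u'(2) = 1. Indeed ∫_0^2 (-x^2 + 2*x - 1/6) dx = 1, so the data are compatible. The solution is then unique only up to an additive constant (fix it e.g. by requiring ∫_0^2 u dx = 0).


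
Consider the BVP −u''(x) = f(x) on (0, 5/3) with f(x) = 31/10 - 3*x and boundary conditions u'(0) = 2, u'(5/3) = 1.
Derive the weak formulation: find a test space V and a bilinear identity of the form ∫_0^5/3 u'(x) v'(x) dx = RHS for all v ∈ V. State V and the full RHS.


V = H^1(0, 5/3) (v unrestricted at boundary; u is determined up to an additive constant); weak form: ∫_0^5/3 u'v' dx = ∫_0^5/3 (31/10 - 3*x) v dx + v(5/3) − 2·v(0) for all v ∈ V.

Multiply both sides by a test function v and integrate from 0 to 5/3:
  ∫_0^5/3 −u''(x) v(x) dx = ∫_0^5/3 f(x) v(x) dx.
Integrate the LHS by parts once:
  ∫_0^5/3 −u'' v dx = −[u'(x) v(x)]_0^5/3 + ∫_0^5/3 u'(x) v'(x) dx.
Thus ∫_0^5/3 u'(x) v'(x) dx = ∫_0^5/3 f(x) v(x) dx + [u'(x) v(x)]_0^5/3.
Choose V so that boundary terms are either known or forced to vanish.
u has inhomogeneous Neumann u'(0) = 2, u'(5/3) = 1. [u' v]_0^5/3 = (1)·v(5/3) − (2)·v(0) = v(5/3) − 2·v(0). Take V = H^1(0, 5/3); boundary term becomes part of RHS.
Weak formulation: find u (satisfying any essential BC) such that ∫_0^5/3 u'(x) v'(x) dx = ∫_0^5/3 f v dx + v(5/3) − 2·v(0) for all v ∈ V (Neumann data are natural BCs: they enter the RHS as boundary terms).
Substituting f(x) = 31/10 - 3*x, the right-hand side is ∫_0^5/3 (31/10 - 3*x) v dx + v(5/3) − 2·v(0).
Compatibility check (pure Neumann): taking v ≡ 1 ∈ V gives 0 = ∫_0^5/3 f dx + (1) − (2), i.e. ∫_0^5/3 f dx must equal u'(0) − u'(5/3) = 1. Indeed ∫_0^5/3 (31/10 - 3*x) dx = 1, so the data are compatible. The solution is then unique only up to an additive constant (fix it e.g. by requiring ∫_0^5/3 u dx = 0).


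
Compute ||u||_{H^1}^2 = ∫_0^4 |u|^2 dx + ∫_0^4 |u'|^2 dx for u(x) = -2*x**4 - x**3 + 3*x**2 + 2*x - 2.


||u||_{H^1}^2 = 87744992/315

The H^1 norm (squared) on an interval (0, L) is
  ||u||_{H^1}^2 = ∫_0^L u(x)^2 dx + ∫_0^L u'(x)^2 dx.
Compute u'(x) = -8*x**3 - 3*x**2 + 6*x + 2.
Then u(x)^2 = 4*x**8 + 4*x**7 - 11*x**6 - 14*x**5 + 13*x**4 + 16*x**3 - 8*x**2 - 8*x + 4 and u'(x)^2 = 64*x**6 + 48*x**5 - 87*x**4 - 68*x**3 + 24*x**2 + 24*x + 4.
Integrate each monomial from 0 to 4 using ∫_0^4 c·x^n dx = c·4^(n+1)/(n+1):
  ∫_0^4 u(x)^2 dx = ∫_0^4 (4*x^8 + 4*x^7 - 11*x^6 - 14*x^5 + 13*x^4 + 16*x^3 - 8*x^2 - 8*x + 4) dx. Term by term:
    ∫_0^4 4*x^8 dx = 1048576/9;  ∫_0^4 4*x^7 dx = 32768;  ∫_0^4 -11*x^6 dx = -180224/7;
    ∫_0^4 -14*x^5 dx = -28672/3;  ∫_0^4 13*x^4 dx = 13312/5;  ∫_0^4 16*x^3 dx = 1024;
    ∫_0^4 -8*x^2 dx = -512/3;  ∫_0^4 -8*x dx = -64;  ∫_0^4 4 dx = 16.
  Sum: 1048576/9 + 32768 − 180224/7 − 28672/3 + 13312/5 + 1024 − 512/3 − 64 + 16 = 36993776/315.
  ∫_0^4 u'(x)^2 dx = ∫_0^4 (64*x^6 + 48*x^5 - 87*x^4 - 68*x^3 + 24*x^2 + 24*x + 4) dx. Term by term:
    ∫_0^4 64*x^6 dx = 1048576/7;  ∫_0^4 48*x^5 dx = 32768;  ∫_0^4 -87*x^4 dx = -89088/5;
    ∫_0^4 -68*x^3 dx = -4352;  ∫_0^4 24*x^2 dx = 512;  ∫_0^4 24*x dx = 192;
    ∫_0^4 4 dx = 16.
  Sum: 1048576/7 + 32768 − 89088/5 − 4352 + 512 + 192 + 16 = 5639024/35.
Adding: ||u||_{H^1}^2 = 36993776/315 + 5639024/35 = 87744992/315.


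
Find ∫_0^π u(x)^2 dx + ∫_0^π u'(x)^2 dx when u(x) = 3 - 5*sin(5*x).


||u||_{H^1(0,π)}^2 = -12 + 334*π

u'(x) = -25*cos(5*x).
Expand u² and (u')² and integrate term by term on (0, π), using: for integers n ≥ 1, ∫_0^π sin²(nx) dx = ∫_0^π cos²(nx) dx = π/2; for n ≠ n', ∫_0^π sin(nx)sin(n'x) dx = ∫_0^π cos(nx)cos(n'x) dx = 0; and by product-to-sum, ∫_0^π sin(nx)cos(n'x) dx = ½∫_0^π [sin((n+n')x) + sin((n−n')x)] dx, which is 0 when n+n' is even and 2n/(n²−n'²) when n+n' is odd (it need not vanish on (0, π)). For the constant mode: ∫_0^π 1 dx = π, ∫_0^π cos(nx) dx = 0, ∫_0^π sin(nx) dx = (1−(−1)^n)/n.
  u² squared terms: (3)²·∫1 dx = 9·π = 9*π;  (-5)²·∫sin(5x)² dx = 25·π/2 = 25*π/2.
  u² cross terms: 2·(3)·(-5)·∫1·sin(5x) dx = -30·(2/5) = -12.
  So ∫_0^π u² dx = 9*π + 25*π/2 − 12 = -12 + 43*π/2.
  (u')² squared terms: (-25)²·∫cos(5x)² dx = 625·π/2 = 625*π/2.
  So ∫_0^π (u')² dx = 625*π/2.
||u||_{H^1}^2 = (-12 + 43*π/2) + (625*π/2) = -12 + 334*π.


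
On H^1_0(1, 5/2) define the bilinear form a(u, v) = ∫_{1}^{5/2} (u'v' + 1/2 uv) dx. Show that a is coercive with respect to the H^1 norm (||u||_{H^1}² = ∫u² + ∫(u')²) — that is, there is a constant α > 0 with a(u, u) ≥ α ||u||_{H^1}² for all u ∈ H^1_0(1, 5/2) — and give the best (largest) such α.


α = (9 + 8*π^2)/(2*(9 + 4*π^2))

Coercivity of a(·,·) on H^1_0(1, 5/2) means a(u, u) ≥ α ||u||_{H^1}² for every u ∈ H^1_0.
The interval has length L = 3/2, and Poincaré/coercivity depend only on L. Here a(u, u) = ∫(u')² + (1/2)·∫u².
Here 0 < c = 1/2 < 1. The condition a(u,u) ≥ α||u||_{H^1}² reads (1−α)∫(u')² ≥ (α−c)∫u². Any admissible α is ≤ 1 (rapidly oscillating u have ∫u²/∫(u')² → 0), and α = 1 would force 0 ≥ (1−c)∫u², impossible since c < 1; so 1−α > 0. By the sharp Poincaré inequality on H^1_0 of an interval of length L, ∫(u')² ≥ (π/L)²∫u² with equality for the first sine mode sin(π(x−x₀)/L) (x₀ the left endpoint), so the inequality holds for all u iff (1−α)(π/L)² ≥ α − c, i.e. α ≤ ((π/L)² + c)/((π/L)² + 1) = (1 + c(L/π)²)/(1 + (L/π)²). With (π/L)² = 4*π^2/9 and c = 1/2, the largest admissible constant is α = ((π/L)² + c)/((π/L)² + 1).
Simplifying, α = (9 + 8*π^2)/(2*(9 + 4*π^2)).
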